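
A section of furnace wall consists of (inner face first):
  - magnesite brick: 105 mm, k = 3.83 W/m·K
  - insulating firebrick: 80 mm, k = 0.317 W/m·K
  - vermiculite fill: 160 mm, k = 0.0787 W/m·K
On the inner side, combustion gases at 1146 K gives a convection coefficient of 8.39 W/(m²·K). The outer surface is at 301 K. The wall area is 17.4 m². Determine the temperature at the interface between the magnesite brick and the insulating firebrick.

T ≈ 1100 K

Series thermal resistances:
R_inner film = 1/(h_i·A) = 1/(8.39×17.4) = 0.00685 K/W
R_magnesite brick = L/(kA) = 0.105/(3.83×17.4) = 0.001576 K/W
R_insulating firebrick = L/(kA) = 0.08/(0.317×17.4) = 0.0145 K/W
R_vermiculite fill = L/(kA) = 0.16/(0.0787×17.4) = 0.1168 K/W
R_total = 0.1398 K/W;  Q = ΔT/R_total = 845/0.1398 = 6046 W
T_interface = T_inner − Q·ΣR(inner→interface) = 1146 − 6050×0.008426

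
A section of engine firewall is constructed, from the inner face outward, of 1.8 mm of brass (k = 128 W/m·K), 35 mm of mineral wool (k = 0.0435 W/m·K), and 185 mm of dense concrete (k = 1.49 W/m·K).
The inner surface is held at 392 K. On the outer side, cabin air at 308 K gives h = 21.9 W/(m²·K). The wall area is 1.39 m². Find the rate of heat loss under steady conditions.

Q ≈ 120 W

Series thermal resistances:
R_brass = L/(kA) = 0.0018/(128×1.39) = 1.012×10^-5 K/W
R_mineral wool = L/(kA) = 0.035/(0.0435×1.39) = 0.5788 K/W
R_dense concrete = L/(kA) = 0.185/(1.49×1.39) = 0.08932 K/W
R_outer film = 1/(h_o·A) = 1/(21.9×1.39) = 0.03285 K/W
R_total = 0.701 K/W
Q = ΔT / R_total = 84 / 0.701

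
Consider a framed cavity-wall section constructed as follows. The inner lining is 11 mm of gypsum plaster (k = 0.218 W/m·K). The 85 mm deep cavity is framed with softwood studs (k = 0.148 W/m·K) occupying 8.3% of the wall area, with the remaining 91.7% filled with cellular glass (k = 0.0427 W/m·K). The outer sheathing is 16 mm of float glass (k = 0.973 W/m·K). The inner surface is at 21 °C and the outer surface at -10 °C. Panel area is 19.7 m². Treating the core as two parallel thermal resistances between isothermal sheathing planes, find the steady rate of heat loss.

Q ≈ 355 W

Sheathing layers in series; stud and cavity paths in parallel between them.
R_inner = 0.011/(0.218×19.7) = 0.002561 K/W
R_stud  = 0.085/(0.148×0.083×19.7) = 0.3512 K/W
R_cav   = 0.085/(0.0427×0.917×19.7) = 0.1102 K/W
1/R_core = 1/R_stud + 1/R_cav → R_core = 0.08388 K/W
R_outer = 0.016/(0.973×19.7) = 8.347×10^-4 K/W
R_total = 0.08727 K/W
Q = ΔT/R_total = 31/0.08727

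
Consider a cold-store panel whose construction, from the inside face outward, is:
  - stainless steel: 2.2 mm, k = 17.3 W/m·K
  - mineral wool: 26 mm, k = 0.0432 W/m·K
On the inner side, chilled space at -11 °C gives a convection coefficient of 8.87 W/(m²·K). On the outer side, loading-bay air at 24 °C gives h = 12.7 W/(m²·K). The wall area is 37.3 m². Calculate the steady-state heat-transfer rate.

Q ≈ 1650 W

Model the wall as resistances in series:
R_inner film = 1/(h_i·A) = 1/(8.87×37.3) = 0.003023 K/W
R_stainless steel = L/(kA) = 0.0022/(17.3×37.3) = 3.409×10^-6 K/W
R_mineral wool = L/(kA) = 0.026/(0.0432×37.3) = 0.01614 K/W
R_outer film = 1/(h_o·A) = 1/(12.7×37.3) = 0.002111 K/W
R_total = 0.02127 K/W
Q = ΔT / R_total = 35 / 0.02127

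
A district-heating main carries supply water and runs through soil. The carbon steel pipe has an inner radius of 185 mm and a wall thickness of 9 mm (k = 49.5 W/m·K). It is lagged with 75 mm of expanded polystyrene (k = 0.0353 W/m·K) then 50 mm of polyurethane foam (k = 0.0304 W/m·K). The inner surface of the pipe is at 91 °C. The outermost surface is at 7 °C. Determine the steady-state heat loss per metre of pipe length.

Per-layer cylindrical resistances, series-summed:
R_carbon steel pipe wall = ln(194/185)/(2π×49.5×1) = 1.527×10^-4 K/W
R_expanded polystyrene = ln(269/194)/(2π×0.0353×1) = 1.474 K/W
R_polyurethane foam = ln(319/269)/(2π×0.0304×1) = 0.8925 K/W
R_total = 2.366 K/W
Q = ΔT/R_total = 84/2.366

q′ ≈ 35.5 W/m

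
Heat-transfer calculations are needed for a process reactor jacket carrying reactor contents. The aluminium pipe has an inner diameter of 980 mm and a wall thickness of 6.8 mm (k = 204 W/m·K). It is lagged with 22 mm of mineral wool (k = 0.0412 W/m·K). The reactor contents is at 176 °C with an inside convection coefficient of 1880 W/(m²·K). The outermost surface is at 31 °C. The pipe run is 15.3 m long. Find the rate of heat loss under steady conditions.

For a radial system each layer contributes R = ln(r_out/r_in)/(2πkL); films add R = 1/(hA).
R_inner film = 1/(h_i·2πr₁L) = 1/(1880×2π×0.49×15.3) = 1.129×10^-5 K/W
R_aluminium pipe wall = ln(496.8/490)/(2π×204×15.3) = 7.028×10^-7 K/W
R_mineral wool = ln(518.8/496.8)/(2π×0.0412×15.3) = 0.01094 K/W
R_total = 0.01095 K/W
Q = ΔT/R_total = 145/0.01095

Q ≈ 13200 W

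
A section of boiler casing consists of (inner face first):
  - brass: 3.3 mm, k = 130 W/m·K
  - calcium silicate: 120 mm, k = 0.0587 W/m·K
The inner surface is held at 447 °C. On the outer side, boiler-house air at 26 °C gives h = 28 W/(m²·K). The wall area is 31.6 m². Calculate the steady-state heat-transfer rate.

Model the wall as resistances in series:
R_brass = L/(kA) = 0.0033/(130×31.6) = 8.033×10^-7 K/W
R_calcium silicate = L/(kA) = 0.12/(0.0587×31.6) = 0.06469 K/W
R_outer film = 1/(h_o·A) = 1/(28×31.6) = 0.00113 K/W
R_total = 0.06582 K/W
Q = ΔT / R_total = 421 / 0.06582

Q ≈ 6400 W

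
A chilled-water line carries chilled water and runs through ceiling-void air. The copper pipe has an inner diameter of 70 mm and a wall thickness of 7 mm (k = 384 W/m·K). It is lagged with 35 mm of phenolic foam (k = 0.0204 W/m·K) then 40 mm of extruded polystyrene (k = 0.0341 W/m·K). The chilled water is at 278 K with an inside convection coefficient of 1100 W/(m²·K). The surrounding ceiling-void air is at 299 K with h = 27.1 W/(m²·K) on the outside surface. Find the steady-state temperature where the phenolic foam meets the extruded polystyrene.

T ≈ 293 K

For a radial system each layer contributes R = ln(r_out/r_in)/(2πkL); films add R = 1/(hA).
R_inner film = 1/(h_i·2πr₁L) = 1/(1100×2π×0.035×1) = 0.004134 K/W
R_copper pipe wall = ln(42/35)/(2π×384×1) = 7.557×10^-5 K/W
R_phenolic foam = ln(77/42)/(2π×0.0204×1) = 4.729 K/W
R_extruded polystyrene = ln(117/77)/(2π×0.0341×1) = 1.953 K/W
R_outer film = 1/(h_o·2πr_oL) = 1/(27.1×2π×0.117×1) = 0.0502 K/W
R_total = 6.736 K/W
Q = ΔT/R_total = 21/6.736
Q = 3.12 W/m
T_interface = T_inner + Q·ΣR(inner→interface) = 278 + 3.12×4.733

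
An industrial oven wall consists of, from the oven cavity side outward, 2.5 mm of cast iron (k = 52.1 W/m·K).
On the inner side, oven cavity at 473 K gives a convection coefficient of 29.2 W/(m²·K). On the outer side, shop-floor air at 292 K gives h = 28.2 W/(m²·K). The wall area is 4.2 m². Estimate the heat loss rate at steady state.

Treating each layer as a thermal resistance in series:
R_inner film = 1/(h_i·A) = 1/(29.2×4.2) = 0.008154 K/W
R_cast iron = L/(kA) = 0.0025/(52.1×4.2) = 1.142×10^-5 K/W
R_outer film = 1/(h_o·A) = 1/(28.2×4.2) = 0.008443 K/W
R_total = 0.01661 K/W
Q = ΔT / R_total = 181 / 0.01661

Q ≈ 10900 W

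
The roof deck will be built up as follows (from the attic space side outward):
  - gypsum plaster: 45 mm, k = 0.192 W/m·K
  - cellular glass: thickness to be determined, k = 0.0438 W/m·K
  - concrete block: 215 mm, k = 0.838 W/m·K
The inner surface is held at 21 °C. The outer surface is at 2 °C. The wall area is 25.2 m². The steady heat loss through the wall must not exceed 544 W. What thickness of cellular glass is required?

L ≈ 17 mm

Series thermal resistances:
R_gypsum plaster = L/(kA) = 0.045/(0.192×25.2) = 0.009301 K/W
R_concrete block = L/(kA) = 0.215/(0.838×25.2) = 0.01018 K/W
Sum of the known resistances R_other = 0.01948 K/W
Required total resistance R_tot = ΔT/Q_allow = 19/544 = 0.03493 K/W
R_cellular glass = R_tot − R_other = 0.01544 K/W
L = R·k·A = 0.01544×0.0438×25.2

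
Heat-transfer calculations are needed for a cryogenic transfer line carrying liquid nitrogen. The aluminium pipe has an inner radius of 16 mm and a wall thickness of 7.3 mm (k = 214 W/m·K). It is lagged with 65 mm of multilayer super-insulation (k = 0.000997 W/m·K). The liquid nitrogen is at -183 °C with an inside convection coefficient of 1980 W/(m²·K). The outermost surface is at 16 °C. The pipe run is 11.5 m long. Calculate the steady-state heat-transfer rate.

Radial resistances (cylindrical: R_cond = ln(r_o/r_i)/(2πkL), R_conv = 1/(h·2πrL)):
R_inner film = 1/(h_i·2πr₁L) = 1/(1980×2π×0.016×11.5) = 4.369×10^-4 K/W
R_aluminium pipe wall = ln(23.3/16)/(2π×214×11.5) = 2.431×10^-5 K/W
R_multilayer super-insulation = ln(88.3/23.3)/(2π×0.000997×11.5) = 18.49 K/W
R_total = 18.49 K/W
Q = ΔT/R_total = 199/18.49

Q ≈ 10.8 W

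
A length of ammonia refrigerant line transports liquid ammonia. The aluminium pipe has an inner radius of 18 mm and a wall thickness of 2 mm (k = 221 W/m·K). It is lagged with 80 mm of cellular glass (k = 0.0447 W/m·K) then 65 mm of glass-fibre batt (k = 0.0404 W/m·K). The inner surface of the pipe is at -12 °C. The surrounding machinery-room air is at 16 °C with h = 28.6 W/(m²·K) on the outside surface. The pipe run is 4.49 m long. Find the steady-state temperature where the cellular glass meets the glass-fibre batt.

T ≈ 8.74 °C

Radial resistances (cylindrical: R_cond = ln(r_o/r_i)/(2πkL), R_conv = 1/(h·2πrL)):
R_aluminium pipe wall = ln(20/18)/(2π×221×4.49) = 1.69×10^-5 K/W
R_cellular glass = ln(100/20)/(2π×0.0447×4.49) = 1.276 K/W
R_glass-fibre batt = ln(165/100)/(2π×0.0404×4.49) = 0.4394 K/W
R_outer film = 1/(h_o·2πr_oL) = 1/(28.6×2π×0.165×4.49) = 0.007511 K/W
R_total = 1.723 K/W
Q = ΔT/R_total = 28/1.723
Q = 16.2 W
T_interface = T_inner + Q·ΣR(inner→interface) = -12 + 16.2×1.276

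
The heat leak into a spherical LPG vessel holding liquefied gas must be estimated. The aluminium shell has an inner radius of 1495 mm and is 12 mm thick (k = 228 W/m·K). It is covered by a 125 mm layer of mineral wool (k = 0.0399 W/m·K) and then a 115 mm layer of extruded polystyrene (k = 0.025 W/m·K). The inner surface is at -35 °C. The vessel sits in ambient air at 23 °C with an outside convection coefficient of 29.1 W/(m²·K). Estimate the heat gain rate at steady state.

Spherical conduction: R = (1/r_in − 1/r_out)/(4πk) per layer; series-sum.
R_aluminium shell = (1/1.495 − 1/1.507)/(4π×228) = 1.859×10^-6 K/W
R_mineral wool = (1/1.507 − 1/1.632)/(4π×0.0399) = 0.1014 K/W
R_extruded polystyrene = (1/1.632 − 1/1.747)/(4π×0.025) = 0.1284 K/W
R_outer film = 1/(h·4πr_o²) = 1/(29.1×4π×1.747²) = 8.96×10^-4 K/W
R_total = 0.2307 K/W
Q = ΔT/R_total = 58/0.2307

Q ≈ 251 W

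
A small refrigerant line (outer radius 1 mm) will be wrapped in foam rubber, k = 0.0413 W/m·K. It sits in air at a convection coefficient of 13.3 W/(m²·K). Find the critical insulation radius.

r_cr ≈ 3.11 mm

For a cylinder r_cr = k/h = 0.0413/13.3
r_cr = 3.11 mm; since the bare radius (1 mm) is below r_cr, adding a thin layer of insulation will *increase* heat loss.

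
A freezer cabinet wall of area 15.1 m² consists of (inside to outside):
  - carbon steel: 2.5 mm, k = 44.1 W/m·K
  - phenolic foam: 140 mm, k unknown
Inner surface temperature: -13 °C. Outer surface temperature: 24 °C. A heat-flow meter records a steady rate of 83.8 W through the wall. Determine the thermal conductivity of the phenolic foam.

Treating each layer as a thermal resistance in series:
R_carbon steel = L/(kA) = 0.0025/(44.1×15.1) = 3.754×10^-6 K/W
Sum of known resistances R_other = 3.754×10^-6 K/W
Total R = ΔT/Q = 37/83.8 = 0.4415 K/W
R_phenolic foam = R_total − R_other = 0.4415 K/W
k = L/(R·A) = 0.14/(0.4415×15.1)

k ≈ 0.021 W/(m·K)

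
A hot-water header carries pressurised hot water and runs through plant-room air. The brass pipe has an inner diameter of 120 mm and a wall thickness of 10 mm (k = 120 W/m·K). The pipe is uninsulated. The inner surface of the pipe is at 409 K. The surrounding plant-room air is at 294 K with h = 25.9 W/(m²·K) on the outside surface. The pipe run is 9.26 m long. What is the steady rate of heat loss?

Per-layer cylindrical resistances, series-summed:
R_brass pipe wall = ln(70/60)/(2π×120×9.26) = 2.208×10^-5 K/W
R_outer film = 1/(h_o·2πr_oL) = 1/(25.9×2π×0.07×9.26) = 0.00948 K/W
R_total = 0.009502 K/W
Q = ΔT/R_total = 115/0.009502

Q ≈ 12100 W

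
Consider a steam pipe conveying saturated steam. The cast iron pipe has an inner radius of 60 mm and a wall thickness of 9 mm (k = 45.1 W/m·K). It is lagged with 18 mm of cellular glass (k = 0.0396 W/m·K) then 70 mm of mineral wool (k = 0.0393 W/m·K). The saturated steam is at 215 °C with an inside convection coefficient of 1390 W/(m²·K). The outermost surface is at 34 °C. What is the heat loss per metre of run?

Cylindrical conduction, so R = ln(r₂/r₁)/(2πkL) per layer, in series:
R_inner film = 1/(h_i·2πr₁L) = 1/(1390×2π×0.06×1) = 0.001908 K/W
R_cast iron pipe wall = ln(69/60)/(2π×45.1×1) = 4.932×10^-4 K/W
R_cellular glass = ln(87/69)/(2π×0.0396×1) = 0.9316 K/W
R_mineral wool = ln(157/87)/(2π×0.0393×1) = 2.391 K/W
R_total = 3.325 K/W
Q = ΔT/R_total = 181/3.325

q′ ≈ 54.4 W/m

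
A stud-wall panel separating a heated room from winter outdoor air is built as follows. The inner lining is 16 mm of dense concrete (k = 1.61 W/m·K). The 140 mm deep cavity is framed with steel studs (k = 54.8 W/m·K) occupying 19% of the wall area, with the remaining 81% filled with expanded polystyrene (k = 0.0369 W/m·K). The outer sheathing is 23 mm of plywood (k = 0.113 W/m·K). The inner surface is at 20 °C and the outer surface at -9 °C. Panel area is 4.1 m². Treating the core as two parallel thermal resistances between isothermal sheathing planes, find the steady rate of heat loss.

Sheathing layers in series; stud and cavity paths in parallel between them.
R_inner = 0.016/(1.61×4.1) = 0.002424 K/W
R_stud  = 0.14/(54.8×0.19×4.1) = 0.00328 K/W
R_cav   = 0.14/(0.0369×0.81×4.1) = 1.142 K/W
1/R_core = 1/R_stud + 1/R_cav → R_core = 0.00327 K/W
R_outer = 0.023/(0.113×4.1) = 0.04964 K/W
R_total = 0.05534 K/W
Q = ΔT/R_total = 29/0.05534

Q ≈ 524 W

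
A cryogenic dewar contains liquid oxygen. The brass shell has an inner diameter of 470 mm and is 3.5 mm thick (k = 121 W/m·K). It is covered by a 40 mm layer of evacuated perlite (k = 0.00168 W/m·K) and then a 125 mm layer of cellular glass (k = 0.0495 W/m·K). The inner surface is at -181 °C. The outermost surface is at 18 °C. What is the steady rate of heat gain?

For a spherical shell R = (1/r₁ − 1/r₂)/(4πk); film R = 1/(h·4πr²). In series:
R_brass shell = (1/0.235 − 1/0.2385)/(4π×121) = 4.107×10^-5 K/W
R_evacuated perlite = (1/0.2385 − 1/0.2785)/(4π×0.00168) = 28.53 K/W
R_cellular glass = (1/0.2785 − 1/0.4035)/(4π×0.0495) = 1.788 K/W
R_total = 30.31 K/W
Q = ΔT/R_total = 199/30.31

Q ≈ 6.56 W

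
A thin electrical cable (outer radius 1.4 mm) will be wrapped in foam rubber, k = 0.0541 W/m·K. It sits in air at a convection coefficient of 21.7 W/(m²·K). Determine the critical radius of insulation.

r_cr ≈ 2.49 mm

For a cylinder r_cr = k/h = 0.0541/21.7
r_cr = 2.49 mm; since the bare radius (1.4 mm) is below r_cr, adding a thin layer of insulation will *increase* heat loss.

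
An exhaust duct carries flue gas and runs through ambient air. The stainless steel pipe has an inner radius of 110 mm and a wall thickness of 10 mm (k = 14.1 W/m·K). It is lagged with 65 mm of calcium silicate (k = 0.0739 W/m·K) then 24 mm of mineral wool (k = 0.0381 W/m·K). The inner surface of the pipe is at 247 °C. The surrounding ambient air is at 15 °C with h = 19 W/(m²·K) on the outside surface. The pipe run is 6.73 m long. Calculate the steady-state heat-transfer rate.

Q ≈ 1050 W

For a radial system each layer contributes R = ln(r_out/r_in)/(2πkL); films add R = 1/(hA).
R_stainless steel pipe wall = ln(120/110)/(2π×14.1×6.73) = 1.459×10^-4 K/W
R_calcium silicate = ln(185/120)/(2π×0.0739×6.73) = 0.1385 K/W
R_mineral wool = ln(209/185)/(2π×0.0381×6.73) = 0.07571 K/W
R_outer film = 1/(h_o·2πr_oL) = 1/(19×2π×0.209×6.73) = 0.005955 K/W
R_total = 0.2203 K/W
Q = ΔT/R_total = 232/0.2203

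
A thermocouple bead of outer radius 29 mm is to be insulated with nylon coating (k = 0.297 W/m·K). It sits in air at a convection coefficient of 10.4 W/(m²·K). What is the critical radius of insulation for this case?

For a sphere r_cr = 2k/h = 2×0.297/10.4
r_cr = 57.1 mm; since the bare radius (29 mm) is below r_cr, adding a thin layer of insulation will *increase* heat loss.

r_cr ≈ 57.1 mm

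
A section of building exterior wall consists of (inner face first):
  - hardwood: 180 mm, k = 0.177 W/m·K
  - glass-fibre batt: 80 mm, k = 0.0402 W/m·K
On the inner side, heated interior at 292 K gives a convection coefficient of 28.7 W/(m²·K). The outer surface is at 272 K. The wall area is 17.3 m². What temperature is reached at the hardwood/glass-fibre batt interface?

Series thermal resistances:
R_inner film = 1/(h_i·A) = 1/(28.7×17.3) = 0.002014 K/W
R_hardwood = L/(kA) = 0.18/(0.177×17.3) = 0.05878 K/W
R_glass-fibre batt = L/(kA) = 0.08/(0.0402×17.3) = 0.115 K/W
R_total = 0.1758 K/W;  Q = ΔT/R_total = 20/0.1758 = 113.7 W
T_interface = T_inner − Q·ΣR(inner→interface) = 292 − 114×0.0608

T ≈ 285 K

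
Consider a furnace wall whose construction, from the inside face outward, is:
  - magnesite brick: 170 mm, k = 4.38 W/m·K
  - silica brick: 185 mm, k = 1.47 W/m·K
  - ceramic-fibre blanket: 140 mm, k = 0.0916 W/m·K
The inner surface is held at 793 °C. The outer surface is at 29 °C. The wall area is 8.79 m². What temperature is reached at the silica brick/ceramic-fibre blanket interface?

Treating each layer as a thermal resistance in series:
R_magnesite brick = L/(kA) = 0.17/(4.38×8.79) = 0.004416 K/W
R_silica brick = L/(kA) = 0.185/(1.47×8.79) = 0.01432 K/W
R_ceramic-fibre blanket = L/(kA) = 0.14/(0.0916×8.79) = 0.1739 K/W
R_total = 0.1926 K/W;  Q = ΔT/R_total = 764/0.1926 = 3967 W
T_interface = T_inner − Q·ΣR(inner→interface) = 793 − 3970×0.01873

T ≈ 719 °C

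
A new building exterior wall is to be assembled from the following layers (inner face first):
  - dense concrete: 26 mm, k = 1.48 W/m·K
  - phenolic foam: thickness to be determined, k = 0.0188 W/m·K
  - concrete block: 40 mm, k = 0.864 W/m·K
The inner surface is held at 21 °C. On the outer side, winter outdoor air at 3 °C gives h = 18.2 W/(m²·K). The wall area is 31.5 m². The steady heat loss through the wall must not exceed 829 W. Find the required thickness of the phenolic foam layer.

L ≈ 10.6 mm

Model the wall as resistances in series:
R_dense concrete = L/(kA) = 0.026/(1.48×31.5) = 5.577×10^-4 K/W
R_concrete block = L/(kA) = 0.04/(0.864×31.5) = 0.00147 K/W
R_outer film = 1/(h_o·A) = 1/(18.2×31.5) = 0.001744 K/W
Sum of the known resistances R_other = 0.003772 K/W
Required total resistance R_tot = ΔT/Q_allow = 18/829 = 0.02171 K/W
R_phenolic foam = R_tot − R_other = 0.01794 K/W
L = R·k·A = 0.01794×0.0188×31.5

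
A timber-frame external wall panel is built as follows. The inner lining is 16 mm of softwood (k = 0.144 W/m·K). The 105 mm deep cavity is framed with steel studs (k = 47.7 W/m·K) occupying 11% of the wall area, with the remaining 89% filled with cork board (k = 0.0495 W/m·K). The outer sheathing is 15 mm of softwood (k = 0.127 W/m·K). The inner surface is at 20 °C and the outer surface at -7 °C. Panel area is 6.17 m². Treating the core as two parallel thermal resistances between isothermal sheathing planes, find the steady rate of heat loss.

Sheathing layers in series; stud and cavity paths in parallel between them.
R_inner = 0.016/(0.144×6.17) = 0.01801 K/W
R_stud  = 0.105/(47.7×0.11×6.17) = 0.003243 K/W
R_cav   = 0.105/(0.0495×0.89×6.17) = 0.3863 K/W
1/R_core = 1/R_stud + 1/R_cav → R_core = 0.003216 K/W
R_outer = 0.015/(0.127×6.17) = 0.01914 K/W
R_total = 0.04037 K/W
Q = ΔT/R_total = 27/0.04037

Q ≈ 669 W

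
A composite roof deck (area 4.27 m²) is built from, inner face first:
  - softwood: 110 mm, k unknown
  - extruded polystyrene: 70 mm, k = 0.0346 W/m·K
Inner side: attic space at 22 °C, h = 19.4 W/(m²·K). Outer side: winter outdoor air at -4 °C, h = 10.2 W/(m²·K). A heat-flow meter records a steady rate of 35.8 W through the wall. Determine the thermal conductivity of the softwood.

Using the resistance-network approach (series):
R_inner film = 1/(h_i·A) = 1/(19.4×4.27) = 0.01207 K/W
R_extruded polystyrene = L/(kA) = 0.07/(0.0346×4.27) = 0.4738 K/W
R_outer film = 1/(h_o·A) = 1/(10.2×4.27) = 0.02296 K/W
Sum of known resistances R_other = 0.5088 K/W
Total R = ΔT/Q = 26/35.8 = 0.7263 K/W
R_softwood = R_total − R_other = 0.2174 K/W
k = L/(R·A) = 0.11/(0.2174×4.27)

k ≈ 0.118 W/(m·K)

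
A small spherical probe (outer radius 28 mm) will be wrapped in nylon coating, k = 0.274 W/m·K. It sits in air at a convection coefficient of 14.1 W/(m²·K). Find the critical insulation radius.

r_cr ≈ 38.9 mm

For a sphere r_cr = 2k/h = 2×0.274/14.1
r_cr = 38.9 mm; since the bare radius (28 mm) is below r_cr, adding a thin layer of insulation will *increase* heat loss.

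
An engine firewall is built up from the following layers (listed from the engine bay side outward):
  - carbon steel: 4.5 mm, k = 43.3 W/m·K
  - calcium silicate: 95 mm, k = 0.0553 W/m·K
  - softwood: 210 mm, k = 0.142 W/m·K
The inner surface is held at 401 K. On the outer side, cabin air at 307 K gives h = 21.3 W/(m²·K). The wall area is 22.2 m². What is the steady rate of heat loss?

Q ≈ 643 W

Model the wall as resistances in series:
R_carbon steel = L/(kA) = 0.0045/(43.3×22.2) = 4.681×10^-6 K/W
R_calcium silicate = L/(kA) = 0.095/(0.0553×22.2) = 0.07738 K/W
R_softwood = L/(kA) = 0.21/(0.142×22.2) = 0.06662 K/W
R_outer film = 1/(h_o·A) = 1/(21.3×22.2) = 0.002115 K/W
R_total = 0.1461 K/W
Q = ΔT / R_total = 94 / 0.1461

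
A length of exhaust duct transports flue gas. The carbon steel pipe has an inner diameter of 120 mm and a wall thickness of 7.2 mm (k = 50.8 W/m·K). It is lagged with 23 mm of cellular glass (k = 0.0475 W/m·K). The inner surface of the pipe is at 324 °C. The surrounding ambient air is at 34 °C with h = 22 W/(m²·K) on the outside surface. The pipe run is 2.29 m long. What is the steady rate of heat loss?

Radial resistances (cylindrical: R_cond = ln(r_o/r_i)/(2πkL), R_conv = 1/(h·2πrL)):
R_carbon steel pipe wall = ln(67.2/60)/(2π×50.8×2.29) = 1.55×10^-4 K/W
R_cellular glass = ln(90.2/67.2)/(2π×0.0475×2.29) = 0.4307 K/W
R_outer film = 1/(h_o·2πr_oL) = 1/(22×2π×0.0902×2.29) = 0.03502 K/W
R_total = 0.4659 K/W
Q = ΔT/R_total = 290/0.4659

Q ≈ 622 W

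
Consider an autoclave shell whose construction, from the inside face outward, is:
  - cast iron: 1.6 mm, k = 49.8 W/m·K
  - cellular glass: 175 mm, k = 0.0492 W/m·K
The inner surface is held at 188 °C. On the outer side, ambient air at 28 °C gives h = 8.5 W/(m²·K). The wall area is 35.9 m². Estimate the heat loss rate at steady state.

Thermal resistances in series:
R_cast iron = L/(kA) = 0.0016/(49.8×35.9) = 8.949×10^-7 K/W
R_cellular glass = L/(kA) = 0.175/(0.0492×35.9) = 0.09908 K/W
R_outer film = 1/(h_o·A) = 1/(8.5×35.9) = 0.003277 K/W
R_total = 0.1024 K/W
Q = ΔT / R_total = 160 / 0.1024

Q ≈ 1560 W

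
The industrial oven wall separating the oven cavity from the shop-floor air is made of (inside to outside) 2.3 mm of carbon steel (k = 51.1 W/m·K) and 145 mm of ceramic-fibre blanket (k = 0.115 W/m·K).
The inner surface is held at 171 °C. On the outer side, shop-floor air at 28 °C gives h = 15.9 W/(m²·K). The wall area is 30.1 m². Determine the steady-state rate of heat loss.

Series thermal resistances:
R_carbon steel = L/(kA) = 0.0023/(51.1×30.1) = 1.495×10^-6 K/W
R_ceramic-fibre blanket = L/(kA) = 0.145/(0.115×30.1) = 0.04189 K/W
R_outer film = 1/(h_o·A) = 1/(15.9×30.1) = 0.002089 K/W
R_total = 0.04398 K/W
Q = ΔT / R_total = 143 / 0.04398

Q ≈ 3250 W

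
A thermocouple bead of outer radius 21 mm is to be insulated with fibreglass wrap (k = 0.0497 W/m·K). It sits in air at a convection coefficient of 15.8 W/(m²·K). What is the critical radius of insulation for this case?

r_cr ≈ 6.29 mm

For a sphere r_cr = 2k/h = 2×0.0497/15.8
r_cr = 6.29 mm; since the bare radius (21 mm) is above r_cr, any added insulation will reduce heat loss.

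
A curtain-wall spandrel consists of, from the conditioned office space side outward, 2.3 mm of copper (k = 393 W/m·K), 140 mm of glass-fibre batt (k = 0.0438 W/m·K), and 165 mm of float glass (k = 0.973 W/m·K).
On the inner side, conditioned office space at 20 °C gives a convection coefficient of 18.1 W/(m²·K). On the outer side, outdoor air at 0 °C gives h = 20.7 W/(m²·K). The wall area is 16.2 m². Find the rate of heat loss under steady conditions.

Q ≈ 93.4 W

Series thermal resistances:
R_inner film = 1/(h_i·A) = 1/(18.1×16.2) = 0.00341 K/W
R_copper = L/(kA) = 0.0023/(393×16.2) = 3.613×10^-7 K/W
R_glass-fibre batt = L/(kA) = 0.14/(0.0438×16.2) = 0.1973 K/W
R_float glass = L/(kA) = 0.165/(0.973×16.2) = 0.01047 K/W
R_outer film = 1/(h_o·A) = 1/(20.7×16.2) = 0.002982 K/W
R_total = 0.2142 K/W
Q = ΔT / R_total = 20 / 0.2142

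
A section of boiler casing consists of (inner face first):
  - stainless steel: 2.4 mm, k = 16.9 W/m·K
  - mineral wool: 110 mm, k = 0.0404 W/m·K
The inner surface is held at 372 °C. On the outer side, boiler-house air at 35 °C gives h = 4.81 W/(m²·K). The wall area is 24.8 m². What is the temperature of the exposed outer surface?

T ≈ 58.9 °C

Series thermal resistances:
R_stainless steel = L/(kA) = 0.0024/(16.9×24.8) = 5.726×10^-6 K/W
R_mineral wool = L/(kA) = 0.11/(0.0404×24.8) = 0.1098 K/W
R_outer film = 1/(h_o·A) = 1/(4.81×24.8) = 0.008383 K/W
R_total = 0.1182 K/W;  Q = ΔT/R_total = 337/0.1182 = 2852 W
T_interface = T_inner − Q·ΣR(inner→interface) = 372 − 2850×0.1098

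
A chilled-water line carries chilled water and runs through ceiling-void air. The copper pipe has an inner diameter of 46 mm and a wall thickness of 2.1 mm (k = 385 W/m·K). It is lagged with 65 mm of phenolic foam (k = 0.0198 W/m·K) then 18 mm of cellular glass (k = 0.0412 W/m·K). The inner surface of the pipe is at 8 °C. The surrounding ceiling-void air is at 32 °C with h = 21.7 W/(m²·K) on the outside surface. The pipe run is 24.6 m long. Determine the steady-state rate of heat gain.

For a radial system each layer contributes R = ln(r_out/r_in)/(2πkL); films add R = 1/(hA).
R_copper pipe wall = ln(25.1/23)/(2π×385×24.6) = 1.468×10^-6 K/W
R_phenolic foam = ln(90.1/25.1)/(2π×0.0198×24.6) = 0.4176 K/W
R_cellular glass = ln(108.1/90.1)/(2π×0.0412×24.6) = 0.0286 K/W
R_outer film = 1/(h_o·2πr_oL) = 1/(21.7×2π×0.1081×24.6) = 0.002758 K/W
R_total = 0.449 K/W
Q = ΔT/R_total = 24/0.449

Q ≈ 53.5 W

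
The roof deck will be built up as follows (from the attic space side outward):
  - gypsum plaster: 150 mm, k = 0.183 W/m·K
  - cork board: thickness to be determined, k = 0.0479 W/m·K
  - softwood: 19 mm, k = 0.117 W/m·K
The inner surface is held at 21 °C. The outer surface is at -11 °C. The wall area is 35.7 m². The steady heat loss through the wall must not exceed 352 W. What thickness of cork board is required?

L ≈ 108 mm

Series thermal resistances:
R_gypsum plaster = L/(kA) = 0.15/(0.183×35.7) = 0.02296 K/W
R_softwood = L/(kA) = 0.019/(0.117×35.7) = 0.004549 K/W
Sum of the known resistances R_other = 0.02751 K/W
Required total resistance R_tot = ΔT/Q_allow = 32/352 = 0.09091 K/W
R_cork board = R_tot − R_other = 0.0634 K/W
L = R·k·A = 0.0634×0.0479×35.7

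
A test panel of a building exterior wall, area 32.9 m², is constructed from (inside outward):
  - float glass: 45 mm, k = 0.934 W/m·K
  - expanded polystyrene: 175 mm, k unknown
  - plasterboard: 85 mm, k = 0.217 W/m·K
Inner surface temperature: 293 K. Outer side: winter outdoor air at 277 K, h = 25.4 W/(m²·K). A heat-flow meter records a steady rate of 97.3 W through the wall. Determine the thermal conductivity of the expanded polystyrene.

k ≈ 0.0355 W/(m·K)

Thermal resistances in series:
R_float glass = L/(kA) = 0.045/(0.934×32.9) = 0.001464 K/W
R_plasterboard = L/(kA) = 0.085/(0.217×32.9) = 0.01191 K/W
R_outer film = 1/(h_o·A) = 1/(25.4×32.9) = 0.001197 K/W
Sum of known resistances R_other = 0.01457 K/W
Total R = ΔT/Q = 16/97.3 = 0.1644 K/W
R_expanded polystyrene = R_total − R_other = 0.1499 K/W
k = L/(R·A) = 0.175/(0.1499×32.9)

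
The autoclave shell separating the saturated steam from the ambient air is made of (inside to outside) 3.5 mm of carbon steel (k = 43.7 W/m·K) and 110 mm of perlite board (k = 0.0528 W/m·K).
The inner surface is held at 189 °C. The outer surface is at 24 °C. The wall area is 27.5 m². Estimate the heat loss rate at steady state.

Q ≈ 2180 W

Thermal resistances in series:
R_carbon steel = L/(kA) = 0.0035/(43.7×27.5) = 2.912×10^-6 K/W
R_perlite board = L/(kA) = 0.11/(0.0528×27.5) = 0.07576 K/W
R_total = 0.07576 K/W
Q = ΔT / R_total = 165 / 0.07576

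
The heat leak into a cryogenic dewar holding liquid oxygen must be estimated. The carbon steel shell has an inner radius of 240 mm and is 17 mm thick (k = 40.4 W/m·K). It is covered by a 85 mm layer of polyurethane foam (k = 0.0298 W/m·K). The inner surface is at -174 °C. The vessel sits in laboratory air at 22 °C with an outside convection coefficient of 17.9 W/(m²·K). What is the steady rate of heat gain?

Q ≈ 74.8 W

Each spherical layer contributes R = (1/r_i − 1/r_o)/(4πk):
R_carbon steel shell = (1/0.24 − 1/0.257)/(4π×40.4) = 5.429×10^-4 K/W
R_polyurethane foam = (1/0.257 − 1/0.342)/(4π×0.0298) = 2.582 K/W
R_outer film = 1/(h·4πr_o²) = 1/(17.9×4π×0.342²) = 0.03801 K/W
R_total = 2.621 K/W
Q = ΔT/R_total = 196/2.621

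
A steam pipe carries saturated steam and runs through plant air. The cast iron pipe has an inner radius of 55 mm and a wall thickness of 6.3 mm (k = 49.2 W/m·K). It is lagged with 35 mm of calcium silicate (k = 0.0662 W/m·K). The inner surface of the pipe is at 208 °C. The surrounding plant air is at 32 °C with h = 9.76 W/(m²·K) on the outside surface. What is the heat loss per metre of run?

Radial resistances (cylindrical: R_cond = ln(r_o/r_i)/(2πkL), R_conv = 1/(h·2πrL)):
R_cast iron pipe wall = ln(61.3/55)/(2π×49.2×1) = 3.508×10^-4 K/W
R_calcium silicate = ln(96.3/61.3)/(2π×0.0662×1) = 1.086 K/W
R_outer film = 1/(h_o·2πr_oL) = 1/(9.76×2π×0.0963×1) = 0.1693 K/W
R_total = 1.256 K/W
Q = ΔT/R_total = 176/1.256

q′ ≈ 140 W/m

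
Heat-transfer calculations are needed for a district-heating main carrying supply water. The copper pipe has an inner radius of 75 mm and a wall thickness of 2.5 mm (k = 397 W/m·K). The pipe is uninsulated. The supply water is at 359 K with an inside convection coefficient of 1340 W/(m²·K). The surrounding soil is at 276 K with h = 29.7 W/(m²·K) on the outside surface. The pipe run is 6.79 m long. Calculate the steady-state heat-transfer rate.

Q ≈ 7970 W

Per-layer cylindrical resistances, series-summed:
R_inner film = 1/(h_i·2πr₁L) = 1/(1340×2π×0.075×6.79) = 2.332×10^-4 K/W
R_copper pipe wall = ln(77.5/75)/(2π×397×6.79) = 1.936×10^-6 K/W
R_outer film = 1/(h_o·2πr_oL) = 1/(29.7×2π×0.0775×6.79) = 0.01018 K/W
R_total = 0.01042 K/W
Q = ΔT/R_total = 83/0.01042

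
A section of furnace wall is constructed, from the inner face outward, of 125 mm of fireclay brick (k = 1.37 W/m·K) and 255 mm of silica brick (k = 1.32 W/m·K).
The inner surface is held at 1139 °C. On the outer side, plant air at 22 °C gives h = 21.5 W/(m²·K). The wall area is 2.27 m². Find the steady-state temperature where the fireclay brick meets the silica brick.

Treating each layer as a thermal resistance in series:
R_fireclay brick = L/(kA) = 0.125/(1.37×2.27) = 0.04019 K/W
R_silica brick = L/(kA) = 0.255/(1.32×2.27) = 0.0851 K/W
R_outer film = 1/(h_o·A) = 1/(21.5×2.27) = 0.02049 K/W
R_total = 0.1458 K/W;  Q = ΔT/R_total = 1117/0.1458 = 7662 W
T_interface = T_inner − Q·ΣR(inner→interface) = 1139 − 7660×0.04019

T ≈ 831 °C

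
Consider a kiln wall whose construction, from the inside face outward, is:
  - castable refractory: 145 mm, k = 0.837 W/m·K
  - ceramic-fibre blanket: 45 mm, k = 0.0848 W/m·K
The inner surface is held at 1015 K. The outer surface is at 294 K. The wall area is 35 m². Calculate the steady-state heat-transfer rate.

Q ≈ 35900 W

Treating each layer as a thermal resistance in series:
R_castable refractory = L/(kA) = 0.145/(0.837×35) = 0.00495 K/W
R_ceramic-fibre blanket = L/(kA) = 0.045/(0.0848×35) = 0.01516 K/W
R_total = 0.02011 K/W
Q = ΔT / R_total = 721 / 0.02011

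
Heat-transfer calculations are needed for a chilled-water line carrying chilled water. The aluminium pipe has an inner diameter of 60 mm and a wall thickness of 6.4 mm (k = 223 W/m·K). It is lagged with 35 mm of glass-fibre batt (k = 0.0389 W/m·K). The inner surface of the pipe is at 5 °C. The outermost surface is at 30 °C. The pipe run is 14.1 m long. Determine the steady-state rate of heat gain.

Per-layer cylindrical resistances, series-summed:
R_aluminium pipe wall = ln(36.4/30)/(2π×223×14.1) = 9.788×10^-6 K/W
R_glass-fibre batt = ln(71.4/36.4)/(2π×0.0389×14.1) = 0.1955 K/W
R_total = 0.1955 K/W
Q = ΔT/R_total = 25/0.1955

Q ≈ 128 W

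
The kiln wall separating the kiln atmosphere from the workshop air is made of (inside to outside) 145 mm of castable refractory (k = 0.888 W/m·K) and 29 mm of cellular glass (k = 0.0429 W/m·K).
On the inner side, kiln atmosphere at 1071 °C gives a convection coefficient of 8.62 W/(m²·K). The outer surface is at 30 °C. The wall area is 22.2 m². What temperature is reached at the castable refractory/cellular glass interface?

Treating each layer as a thermal resistance in series:
R_inner film = 1/(h_i·A) = 1/(8.62×22.2) = 0.005226 K/W
R_castable refractory = L/(kA) = 0.145/(0.888×22.2) = 0.007355 K/W
R_cellular glass = L/(kA) = 0.029/(0.0429×22.2) = 0.03045 K/W
R_total = 0.04303 K/W;  Q = ΔT/R_total = 1041/0.04303 = 24190 W
T_interface = T_inner − Q·ΣR(inner→interface) = 1071 − 24200×0.01258

T ≈ 767 °C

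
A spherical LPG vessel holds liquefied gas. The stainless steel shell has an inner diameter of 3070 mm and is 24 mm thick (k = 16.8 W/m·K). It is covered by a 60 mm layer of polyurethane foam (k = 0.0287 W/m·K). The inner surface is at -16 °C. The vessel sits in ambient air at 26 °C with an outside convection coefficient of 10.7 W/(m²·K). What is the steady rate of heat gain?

Q ≈ 610 W

Radial (spherical) resistances in series:
R_stainless steel shell = (1/1.535 − 1/1.559)/(4π×16.8) = 4.75×10^-5 K/W
R_polyurethane foam = (1/1.559 − 1/1.619)/(4π×0.0287) = 0.06591 K/W
R_outer film = 1/(h·4πr_o²) = 1/(10.7×4π×1.619²) = 0.002837 K/W
R_total = 0.0688 K/W
Q = ΔT/R_total = 42/0.0688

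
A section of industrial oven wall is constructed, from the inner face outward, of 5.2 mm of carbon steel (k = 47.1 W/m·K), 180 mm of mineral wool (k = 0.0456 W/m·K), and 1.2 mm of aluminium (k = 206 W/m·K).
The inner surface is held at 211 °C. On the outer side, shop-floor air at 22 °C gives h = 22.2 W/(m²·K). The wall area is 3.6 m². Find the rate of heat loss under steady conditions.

Model the wall as resistances in series:
R_carbon steel = L/(kA) = 0.0052/(47.1×3.6) = 3.067×10^-5 K/W
R_mineral wool = L/(kA) = 0.18/(0.0456×3.6) = 1.096 K/W
R_aluminium = L/(kA) = 0.0012/(206×3.6) = 1.618×10^-6 K/W
R_outer film = 1/(h_o·A) = 1/(22.2×3.6) = 0.01251 K/W
R_total = 1.109 K/W
Q = ΔT / R_total = 189 / 1.109

Q ≈ 170 W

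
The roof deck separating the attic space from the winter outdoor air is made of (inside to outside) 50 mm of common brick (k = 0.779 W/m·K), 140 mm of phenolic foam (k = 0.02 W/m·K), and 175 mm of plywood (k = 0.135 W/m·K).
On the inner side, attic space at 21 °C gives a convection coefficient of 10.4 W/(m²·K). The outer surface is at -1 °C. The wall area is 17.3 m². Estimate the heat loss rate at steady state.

Q ≈ 45 W

Model the wall as resistances in series:
R_inner film = 1/(h_i·A) = 1/(10.4×17.3) = 0.005558 K/W
R_common brick = L/(kA) = 0.05/(0.779×17.3) = 0.00371 K/W
R_phenolic foam = L/(kA) = 0.14/(0.02×17.3) = 0.4046 K/W
R_plywood = L/(kA) = 0.175/(0.135×17.3) = 0.07493 K/W
R_total = 0.4888 K/W
Q = ΔT / R_total = 22 / 0.4888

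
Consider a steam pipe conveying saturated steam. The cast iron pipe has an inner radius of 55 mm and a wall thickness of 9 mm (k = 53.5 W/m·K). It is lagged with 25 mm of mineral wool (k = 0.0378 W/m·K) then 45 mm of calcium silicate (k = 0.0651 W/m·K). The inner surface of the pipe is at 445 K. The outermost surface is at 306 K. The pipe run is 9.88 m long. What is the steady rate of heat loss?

Q ≈ 575 W

Radial resistances (cylindrical: R_cond = ln(r_o/r_i)/(2πkL), R_conv = 1/(h·2πrL)):
R_cast iron pipe wall = ln(64/55)/(2π×53.5×9.88) = 4.563×10^-5 K/W
R_mineral wool = ln(89/64)/(2π×0.0378×9.88) = 0.1405 K/W
R_calcium silicate = ln(134/89)/(2π×0.0651×9.88) = 0.1013 K/W
R_total = 0.2418 K/W
Q = ΔT/R_total = 139/0.2418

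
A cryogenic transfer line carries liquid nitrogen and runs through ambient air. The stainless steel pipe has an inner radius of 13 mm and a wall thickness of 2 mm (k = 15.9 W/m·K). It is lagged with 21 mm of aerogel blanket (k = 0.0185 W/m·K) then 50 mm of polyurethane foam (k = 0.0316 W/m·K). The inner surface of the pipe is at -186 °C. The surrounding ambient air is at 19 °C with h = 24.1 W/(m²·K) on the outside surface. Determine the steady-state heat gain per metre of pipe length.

q′ ≈ 17.1 W/m

Radial resistances (cylindrical: R_cond = ln(r_o/r_i)/(2πkL), R_conv = 1/(h·2πrL)):
R_stainless steel pipe wall = ln(15/13)/(2π×15.9×1) = 0.001432 K/W
R_aerogel blanket = ln(36/15)/(2π×0.0185×1) = 7.532 K/W
R_polyurethane foam = ln(86/36)/(2π×0.0316×1) = 4.386 K/W
R_outer film = 1/(h_o·2πr_oL) = 1/(24.1×2π×0.086×1) = 0.07679 K/W
R_total = 12 K/W
Q = ΔT/R_total = 205/12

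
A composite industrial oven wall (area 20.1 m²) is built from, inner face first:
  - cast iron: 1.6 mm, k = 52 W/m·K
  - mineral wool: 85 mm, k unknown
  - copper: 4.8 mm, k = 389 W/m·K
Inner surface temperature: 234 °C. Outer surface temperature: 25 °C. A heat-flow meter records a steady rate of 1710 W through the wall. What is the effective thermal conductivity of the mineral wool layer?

k ≈ 0.0346 W/(m·K)

Thermal resistances in series:
R_cast iron = L/(kA) = 0.0016/(52×20.1) = 1.531×10^-6 K/W
R_copper = L/(kA) = 0.0048/(389×20.1) = 6.139×10^-7 K/W
Sum of known resistances R_other = 2.145×10^-6 K/W
Total R = ΔT/Q = 209/1710 = 0.1222 K/W
R_mineral wool = R_total − R_other = 0.1222 K/W
k = L/(R·A) = 0.085/(0.1222×20.1)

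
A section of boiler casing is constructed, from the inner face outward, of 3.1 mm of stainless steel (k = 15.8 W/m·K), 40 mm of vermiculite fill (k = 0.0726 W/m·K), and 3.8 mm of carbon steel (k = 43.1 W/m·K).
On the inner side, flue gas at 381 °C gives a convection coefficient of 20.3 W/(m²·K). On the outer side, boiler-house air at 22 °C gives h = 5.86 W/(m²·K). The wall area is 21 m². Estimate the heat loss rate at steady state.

Q ≈ 9780 W

Treating each layer as a thermal resistance in series:
R_inner film = 1/(h_i·A) = 1/(20.3×21) = 0.002346 K/W
R_stainless steel = L/(kA) = 0.0031/(15.8×21) = 9.343×10^-6 K/W
R_vermiculite fill = L/(kA) = 0.04/(0.0726×21) = 0.02624 K/W
R_carbon steel = L/(kA) = 0.0038/(43.1×21) = 4.198×10^-6 K/W
R_outer film = 1/(h_o·A) = 1/(5.86×21) = 0.008126 K/W
R_total = 0.03672 K/W
Q = ΔT / R_total = 359 / 0.03672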